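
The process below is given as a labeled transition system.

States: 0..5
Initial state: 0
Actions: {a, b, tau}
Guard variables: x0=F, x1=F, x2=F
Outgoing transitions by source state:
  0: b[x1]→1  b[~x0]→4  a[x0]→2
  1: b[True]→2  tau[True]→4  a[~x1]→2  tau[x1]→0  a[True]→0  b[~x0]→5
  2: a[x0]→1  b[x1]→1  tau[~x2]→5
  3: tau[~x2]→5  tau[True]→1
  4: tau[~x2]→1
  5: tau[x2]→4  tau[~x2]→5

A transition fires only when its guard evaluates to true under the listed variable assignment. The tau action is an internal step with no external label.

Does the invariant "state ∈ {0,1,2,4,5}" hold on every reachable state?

Safe = {0,1,2,4,5}
R = {0,1,2,4,5}
  0: ok
  1: ok
  2: ok
  4: ok
  5: ok

Answer: INVARIANT HOLDS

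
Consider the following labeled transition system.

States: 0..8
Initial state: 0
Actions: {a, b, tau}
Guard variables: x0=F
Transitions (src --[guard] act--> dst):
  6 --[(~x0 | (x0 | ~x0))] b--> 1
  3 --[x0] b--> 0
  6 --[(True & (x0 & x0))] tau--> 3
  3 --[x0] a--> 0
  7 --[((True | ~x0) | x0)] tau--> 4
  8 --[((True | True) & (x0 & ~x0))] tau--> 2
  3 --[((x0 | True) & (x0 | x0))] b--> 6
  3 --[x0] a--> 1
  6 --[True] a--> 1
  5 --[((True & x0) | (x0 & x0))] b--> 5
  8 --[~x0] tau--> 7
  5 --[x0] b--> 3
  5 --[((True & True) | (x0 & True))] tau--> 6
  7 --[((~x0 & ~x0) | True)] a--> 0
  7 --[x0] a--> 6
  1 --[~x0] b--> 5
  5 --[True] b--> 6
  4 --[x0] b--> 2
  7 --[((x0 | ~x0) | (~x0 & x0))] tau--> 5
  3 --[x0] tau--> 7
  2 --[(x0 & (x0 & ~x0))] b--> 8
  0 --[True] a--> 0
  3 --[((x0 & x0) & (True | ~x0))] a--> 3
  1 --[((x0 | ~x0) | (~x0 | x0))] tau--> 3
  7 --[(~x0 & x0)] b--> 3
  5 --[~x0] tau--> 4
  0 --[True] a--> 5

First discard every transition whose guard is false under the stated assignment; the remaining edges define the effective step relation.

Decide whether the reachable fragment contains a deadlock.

Answer: DEADLOCK at state 3

Trace:
R = {0,1,3,4,5,6}
  0: a→0  a→5  [deg 2]
  1: b→5  tau→3  [deg 2]
  3: ∅  [deadlock]
  4: ∅  [deadlock]
  5: b→6  tau→4  tau→6  [deg 3]
  6: a→1  b→1  [deg 2]
witness 3: a·tau·b·tau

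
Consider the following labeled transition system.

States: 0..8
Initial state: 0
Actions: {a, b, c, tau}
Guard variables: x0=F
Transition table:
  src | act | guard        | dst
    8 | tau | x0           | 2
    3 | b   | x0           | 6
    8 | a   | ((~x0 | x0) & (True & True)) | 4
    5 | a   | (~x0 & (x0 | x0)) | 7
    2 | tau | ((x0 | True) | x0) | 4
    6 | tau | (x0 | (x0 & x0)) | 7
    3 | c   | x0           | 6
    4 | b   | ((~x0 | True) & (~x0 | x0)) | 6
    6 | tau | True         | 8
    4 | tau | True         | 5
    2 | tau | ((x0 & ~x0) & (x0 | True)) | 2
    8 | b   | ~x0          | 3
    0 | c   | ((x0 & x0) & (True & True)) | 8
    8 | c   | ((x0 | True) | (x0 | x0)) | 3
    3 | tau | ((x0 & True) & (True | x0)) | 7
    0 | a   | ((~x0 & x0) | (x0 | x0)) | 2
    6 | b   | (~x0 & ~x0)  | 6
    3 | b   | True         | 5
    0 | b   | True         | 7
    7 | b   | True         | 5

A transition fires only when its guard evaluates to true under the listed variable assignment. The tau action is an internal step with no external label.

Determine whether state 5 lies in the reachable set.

After dropping false guards: 11 live edges.
depth 0: {0}
depth 1: {7}  cumulative {0,7}
depth 2: {5}  cumulative {0,5,7}
Reachable = {0,5,7}
Path to 5: b·b

Answer: REACHABLE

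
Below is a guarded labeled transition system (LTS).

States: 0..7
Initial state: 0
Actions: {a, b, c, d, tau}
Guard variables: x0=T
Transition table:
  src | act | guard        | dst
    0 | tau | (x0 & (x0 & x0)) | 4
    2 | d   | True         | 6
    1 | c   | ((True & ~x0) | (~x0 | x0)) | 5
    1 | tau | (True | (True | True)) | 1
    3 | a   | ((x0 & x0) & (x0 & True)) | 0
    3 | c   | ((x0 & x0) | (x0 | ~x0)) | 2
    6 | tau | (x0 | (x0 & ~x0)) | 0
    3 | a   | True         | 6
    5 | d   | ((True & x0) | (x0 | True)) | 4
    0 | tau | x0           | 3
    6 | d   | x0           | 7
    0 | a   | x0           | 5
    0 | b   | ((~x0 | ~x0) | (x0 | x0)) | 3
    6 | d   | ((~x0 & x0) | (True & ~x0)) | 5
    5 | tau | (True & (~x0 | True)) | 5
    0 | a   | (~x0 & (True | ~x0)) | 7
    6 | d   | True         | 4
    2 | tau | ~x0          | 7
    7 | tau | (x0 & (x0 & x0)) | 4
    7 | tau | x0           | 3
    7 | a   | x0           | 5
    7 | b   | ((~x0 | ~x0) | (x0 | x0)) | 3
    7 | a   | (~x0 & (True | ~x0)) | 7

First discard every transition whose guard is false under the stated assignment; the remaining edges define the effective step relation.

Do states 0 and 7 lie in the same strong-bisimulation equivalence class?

Answer: BISIMILAR

Analysis:
Compute ~ classes (split until stable):
  round 0: {{0,1,2,3,4,5,6,7}}
  round 1: {{0,7},{1},{2},{3},{4},{5,6}}
  round 2: {{0,7},{1},{2},{3},{4},{5},{6}}
Fixed point at round 3; 7 class(es).
0∈{0,7}, 7∈{0,7}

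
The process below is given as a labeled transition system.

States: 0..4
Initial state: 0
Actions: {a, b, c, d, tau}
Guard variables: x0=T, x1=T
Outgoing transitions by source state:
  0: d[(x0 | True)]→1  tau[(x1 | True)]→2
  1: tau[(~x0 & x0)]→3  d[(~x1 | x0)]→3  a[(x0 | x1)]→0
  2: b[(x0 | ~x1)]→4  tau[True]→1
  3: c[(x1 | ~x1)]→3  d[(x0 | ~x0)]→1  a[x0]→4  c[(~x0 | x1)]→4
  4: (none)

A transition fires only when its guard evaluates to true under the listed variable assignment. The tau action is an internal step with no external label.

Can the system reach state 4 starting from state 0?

Answer: REACHABLE

Analysis:
After dropping false guards: 10 live edges.
L0 = {0}
L1 = {1,2}  now seen {0,1,2}
L2 = {3,4}  now seen {0,1,2,3,4}
Reachable = {0,1,2,3,4}
Path to 4: tau·b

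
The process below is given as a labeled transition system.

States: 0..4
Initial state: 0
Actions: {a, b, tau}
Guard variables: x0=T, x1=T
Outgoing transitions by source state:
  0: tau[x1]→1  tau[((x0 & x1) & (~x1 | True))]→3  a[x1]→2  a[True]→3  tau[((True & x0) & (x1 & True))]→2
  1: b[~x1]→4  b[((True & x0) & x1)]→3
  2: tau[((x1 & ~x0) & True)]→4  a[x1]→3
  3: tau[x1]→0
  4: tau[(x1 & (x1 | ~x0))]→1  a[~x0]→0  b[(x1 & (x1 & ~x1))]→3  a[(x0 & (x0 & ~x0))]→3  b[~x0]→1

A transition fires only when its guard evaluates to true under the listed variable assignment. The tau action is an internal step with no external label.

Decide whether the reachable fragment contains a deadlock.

R = {0,1,2,3}
  0: a→2  a→3  tau→1  tau→2  tau→3  [5 out]
  1: b→3  [1 out]
  2: a→3  [1 out]
  3: tau→0  [1 out]

Answer: DEADLOCK-FREE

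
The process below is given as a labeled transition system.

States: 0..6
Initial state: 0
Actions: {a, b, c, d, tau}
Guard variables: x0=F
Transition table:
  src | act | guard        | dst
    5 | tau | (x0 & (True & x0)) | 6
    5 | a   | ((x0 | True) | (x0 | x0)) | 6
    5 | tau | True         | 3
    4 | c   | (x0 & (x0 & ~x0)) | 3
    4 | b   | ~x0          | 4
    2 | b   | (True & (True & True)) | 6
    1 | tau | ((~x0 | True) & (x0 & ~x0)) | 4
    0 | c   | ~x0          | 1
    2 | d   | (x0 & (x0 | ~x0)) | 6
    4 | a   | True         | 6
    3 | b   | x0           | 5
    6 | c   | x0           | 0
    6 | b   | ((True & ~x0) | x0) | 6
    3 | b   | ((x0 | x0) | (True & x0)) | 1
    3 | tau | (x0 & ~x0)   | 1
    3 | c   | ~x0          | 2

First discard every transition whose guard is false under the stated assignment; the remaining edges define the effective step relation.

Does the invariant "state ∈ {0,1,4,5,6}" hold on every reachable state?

Allowed set {0,1,4,5,6}
R = {0,1}
  0: ✓
  1: ✓

Answer: INVARIANT HOLDS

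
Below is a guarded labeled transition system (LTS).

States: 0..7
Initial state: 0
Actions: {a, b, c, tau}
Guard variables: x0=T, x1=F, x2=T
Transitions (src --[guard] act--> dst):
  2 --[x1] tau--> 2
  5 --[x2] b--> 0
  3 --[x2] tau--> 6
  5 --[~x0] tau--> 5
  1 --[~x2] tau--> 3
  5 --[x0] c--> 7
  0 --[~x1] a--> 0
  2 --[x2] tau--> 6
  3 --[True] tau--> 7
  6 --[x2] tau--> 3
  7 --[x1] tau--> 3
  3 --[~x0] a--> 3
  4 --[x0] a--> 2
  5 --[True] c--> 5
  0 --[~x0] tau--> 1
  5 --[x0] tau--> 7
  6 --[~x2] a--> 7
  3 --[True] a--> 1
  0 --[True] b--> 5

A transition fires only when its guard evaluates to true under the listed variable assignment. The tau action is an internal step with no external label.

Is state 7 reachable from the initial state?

After dropping false guards: 12 live edges.
L0 = {0}
L1 = {5}  cumulative {0,5}
L2 = {7}  cumulative {0,5,7}
Reach set: {0,5,7}
witness 7: b·c

Answer: REACHABLE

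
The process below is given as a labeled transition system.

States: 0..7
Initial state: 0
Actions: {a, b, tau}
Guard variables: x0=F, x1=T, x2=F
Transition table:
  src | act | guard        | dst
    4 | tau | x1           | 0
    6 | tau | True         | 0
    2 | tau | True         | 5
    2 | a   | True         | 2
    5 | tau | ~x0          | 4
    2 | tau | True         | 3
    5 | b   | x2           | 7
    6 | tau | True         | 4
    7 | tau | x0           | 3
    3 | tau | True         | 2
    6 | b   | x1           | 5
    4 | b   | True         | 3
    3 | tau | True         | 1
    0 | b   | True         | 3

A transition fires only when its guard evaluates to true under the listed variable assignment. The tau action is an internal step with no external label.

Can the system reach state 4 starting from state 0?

Guard filter leaves 12 enabled edge(s).
Layer 0: {0}
Layer 1: {3}  now seen {0,3}
Layer 2: {1,2}  now seen {0,1,2,3}
Layer 3: {5}  now seen {0,1,2,3,5}
Layer 4: {4}  now seen {0,1,2,3,4,5}
Reachable = {0,1,2,3,4,5}
witness 4: b·tau·tau·tau

Answer: REACHABLE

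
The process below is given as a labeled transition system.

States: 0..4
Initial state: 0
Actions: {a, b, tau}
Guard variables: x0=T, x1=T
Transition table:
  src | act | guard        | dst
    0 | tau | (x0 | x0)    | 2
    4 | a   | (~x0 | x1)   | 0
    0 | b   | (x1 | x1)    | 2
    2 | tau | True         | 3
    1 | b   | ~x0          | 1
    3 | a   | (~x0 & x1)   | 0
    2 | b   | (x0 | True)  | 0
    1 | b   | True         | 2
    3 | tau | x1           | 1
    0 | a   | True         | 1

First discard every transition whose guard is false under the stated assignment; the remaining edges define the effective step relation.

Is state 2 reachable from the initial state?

Answer: REACHABLE

Trace:
After dropping false guards: 8 live edges.
depth 0: {0}
depth 1: {1,2}  total {0,1,2}
depth 2: {3}  total {0,1,2,3}
R = {0,1,2,3}
trace reaching 2: tau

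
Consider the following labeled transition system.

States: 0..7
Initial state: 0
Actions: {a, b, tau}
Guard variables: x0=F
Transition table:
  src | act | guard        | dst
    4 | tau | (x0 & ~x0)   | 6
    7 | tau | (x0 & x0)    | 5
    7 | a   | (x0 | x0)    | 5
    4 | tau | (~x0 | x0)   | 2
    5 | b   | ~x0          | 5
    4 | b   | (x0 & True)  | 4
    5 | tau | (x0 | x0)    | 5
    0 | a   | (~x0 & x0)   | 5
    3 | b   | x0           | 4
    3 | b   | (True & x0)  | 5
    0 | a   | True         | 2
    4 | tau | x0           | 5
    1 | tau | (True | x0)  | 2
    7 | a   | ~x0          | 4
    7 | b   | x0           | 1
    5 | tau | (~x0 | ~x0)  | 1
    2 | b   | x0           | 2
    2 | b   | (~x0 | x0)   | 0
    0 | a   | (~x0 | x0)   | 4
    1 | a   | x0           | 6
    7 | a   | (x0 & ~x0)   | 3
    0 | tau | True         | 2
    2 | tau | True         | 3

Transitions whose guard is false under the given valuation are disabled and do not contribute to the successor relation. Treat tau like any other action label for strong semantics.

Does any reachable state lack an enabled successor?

Reach set: {0,2,3,4}
  0: a→2  a→4  tau→2  [3 out]
  2: b→0  tau→3  [2 out]
  3: ∅  [deadlock]
  4: tau→2  [1 out]
Path to 3: a·tau

Answer: DEADLOCK at state 3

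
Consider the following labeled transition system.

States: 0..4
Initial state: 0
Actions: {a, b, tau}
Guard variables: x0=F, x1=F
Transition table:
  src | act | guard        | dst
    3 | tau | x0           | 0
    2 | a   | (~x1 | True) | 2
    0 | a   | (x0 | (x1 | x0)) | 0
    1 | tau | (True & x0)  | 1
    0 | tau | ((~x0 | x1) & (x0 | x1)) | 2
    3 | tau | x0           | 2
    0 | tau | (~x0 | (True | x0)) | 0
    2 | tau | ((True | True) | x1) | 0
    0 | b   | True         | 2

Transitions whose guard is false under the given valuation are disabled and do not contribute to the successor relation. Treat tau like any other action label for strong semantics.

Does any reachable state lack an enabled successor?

Answer: DEADLOCK-FREE

Analysis:
R = {0,2}
  0: b→2  tau→0  [2 exit(s)]
  2: a→2  tau→0  [2 exit(s)]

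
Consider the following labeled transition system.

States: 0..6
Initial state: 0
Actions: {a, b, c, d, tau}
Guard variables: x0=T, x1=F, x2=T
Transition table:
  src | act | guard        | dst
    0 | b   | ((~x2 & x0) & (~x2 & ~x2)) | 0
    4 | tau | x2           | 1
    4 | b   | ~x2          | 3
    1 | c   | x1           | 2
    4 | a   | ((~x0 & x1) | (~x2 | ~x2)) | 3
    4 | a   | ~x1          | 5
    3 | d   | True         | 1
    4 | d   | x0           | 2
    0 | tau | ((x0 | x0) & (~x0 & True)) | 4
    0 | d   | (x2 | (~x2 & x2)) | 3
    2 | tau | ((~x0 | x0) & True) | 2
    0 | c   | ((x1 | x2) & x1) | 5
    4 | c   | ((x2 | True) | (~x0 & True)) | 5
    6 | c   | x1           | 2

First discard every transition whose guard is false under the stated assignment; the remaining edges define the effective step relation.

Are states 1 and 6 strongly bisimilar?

Refine partition for ~:
  P[0] = {{0,1,2,3,4,5,6}}
  P[1] = {{0,3},{1,5,6},{2},{4}}
  P[2] = {{0},{1,5,6},{2},{3},{4}}
5 equivalence class(es) (converged in 3)
1∈{1,5,6}, 6∈{1,5,6}

Answer: BISIMILAR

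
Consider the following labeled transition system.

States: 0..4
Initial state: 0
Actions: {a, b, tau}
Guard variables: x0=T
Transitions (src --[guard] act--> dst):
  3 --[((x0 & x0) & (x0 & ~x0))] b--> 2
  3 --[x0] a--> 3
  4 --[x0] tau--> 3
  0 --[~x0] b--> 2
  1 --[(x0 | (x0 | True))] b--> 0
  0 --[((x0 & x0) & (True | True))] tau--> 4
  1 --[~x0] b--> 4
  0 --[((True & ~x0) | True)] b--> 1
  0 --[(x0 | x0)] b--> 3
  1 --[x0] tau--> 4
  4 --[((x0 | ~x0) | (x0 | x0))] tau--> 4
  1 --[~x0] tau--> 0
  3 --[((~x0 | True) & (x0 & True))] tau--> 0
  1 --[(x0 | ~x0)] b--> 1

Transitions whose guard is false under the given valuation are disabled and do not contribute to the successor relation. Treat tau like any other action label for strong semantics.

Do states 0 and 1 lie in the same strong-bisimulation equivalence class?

Compute ~ classes (split until stable):
  round 0: {{0,1,2,3,4}}
  round 1: {{0,1},{2},{3},{4}}
  round 2: {{0},{1},{2},{3},{4}}
Fixed point at round 3; 5 class(es).
0∈{0}, 1∈{1}

Answer: NOT BISIMILAR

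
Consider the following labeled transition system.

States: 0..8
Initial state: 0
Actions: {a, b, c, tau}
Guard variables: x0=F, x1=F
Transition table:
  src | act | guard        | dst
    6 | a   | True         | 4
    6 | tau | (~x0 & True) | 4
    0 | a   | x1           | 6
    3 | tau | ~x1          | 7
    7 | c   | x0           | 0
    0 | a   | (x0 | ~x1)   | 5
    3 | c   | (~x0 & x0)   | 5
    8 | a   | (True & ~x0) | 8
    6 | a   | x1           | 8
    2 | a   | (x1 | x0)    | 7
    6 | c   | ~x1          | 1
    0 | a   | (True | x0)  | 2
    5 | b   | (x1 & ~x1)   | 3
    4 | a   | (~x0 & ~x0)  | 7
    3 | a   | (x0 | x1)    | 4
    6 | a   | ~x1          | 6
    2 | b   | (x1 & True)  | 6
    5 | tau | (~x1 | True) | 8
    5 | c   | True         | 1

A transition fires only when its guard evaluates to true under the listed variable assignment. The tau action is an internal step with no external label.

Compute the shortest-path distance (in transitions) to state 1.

Answer: 2

Analysis:
Breadth-first toward 1:
  L0 = {0}
  L1 = {2,5}
  L2 = {1,8}
1 enters at depth 2; path a·c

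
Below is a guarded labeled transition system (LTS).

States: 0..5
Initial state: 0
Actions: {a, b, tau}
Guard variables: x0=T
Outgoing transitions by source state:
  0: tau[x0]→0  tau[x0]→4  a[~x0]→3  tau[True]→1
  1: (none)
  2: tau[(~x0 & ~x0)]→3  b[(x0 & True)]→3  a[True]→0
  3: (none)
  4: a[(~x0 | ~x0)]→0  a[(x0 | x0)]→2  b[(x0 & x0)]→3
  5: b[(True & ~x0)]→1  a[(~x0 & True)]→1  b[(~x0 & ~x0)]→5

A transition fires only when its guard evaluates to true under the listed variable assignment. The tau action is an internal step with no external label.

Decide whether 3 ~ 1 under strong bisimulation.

Refine partition for ~:
  P[0] = {{0,1,2,3,4,5}}
  P[1] = {{0},{1,3,5},{2,4}}
  P[2] = {{0},{1,3,5},{2},{4}}
Fixed point at round 3; 4 class(es).
3∈{1,3,5}, 1∈{1,3,5}

Answer: BISIMILAR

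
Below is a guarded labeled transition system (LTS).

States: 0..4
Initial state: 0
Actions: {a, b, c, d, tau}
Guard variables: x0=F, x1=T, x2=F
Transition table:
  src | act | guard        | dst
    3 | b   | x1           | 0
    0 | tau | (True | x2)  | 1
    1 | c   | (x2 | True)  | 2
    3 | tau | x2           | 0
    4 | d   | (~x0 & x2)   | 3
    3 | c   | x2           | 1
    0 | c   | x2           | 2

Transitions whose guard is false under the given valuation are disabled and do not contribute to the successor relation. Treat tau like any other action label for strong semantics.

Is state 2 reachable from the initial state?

3 transition(s) survive guard evaluation.
L0 = {0}
L1 = {1}  total {0,1}
L2 = {2}  total {0,1,2}
Reach set: {0,1,2}
witness 2: tau·c

Answer: REACHABLE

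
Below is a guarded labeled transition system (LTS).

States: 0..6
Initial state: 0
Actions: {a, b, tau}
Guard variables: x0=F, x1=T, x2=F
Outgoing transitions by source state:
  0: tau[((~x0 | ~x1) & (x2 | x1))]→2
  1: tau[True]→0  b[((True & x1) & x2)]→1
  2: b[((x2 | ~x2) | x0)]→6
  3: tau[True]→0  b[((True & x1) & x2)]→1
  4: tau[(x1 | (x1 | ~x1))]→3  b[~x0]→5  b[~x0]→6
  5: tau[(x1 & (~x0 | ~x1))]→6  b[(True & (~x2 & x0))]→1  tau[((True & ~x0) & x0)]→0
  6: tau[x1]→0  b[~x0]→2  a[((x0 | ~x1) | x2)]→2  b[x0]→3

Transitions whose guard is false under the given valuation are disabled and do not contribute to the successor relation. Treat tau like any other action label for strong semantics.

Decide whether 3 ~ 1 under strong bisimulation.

Answer: BISIMILAR

Working:
Refine partition for ~:
  round 0: {{0,1,2,3,4,5,6}}
  round 1: {{0,1,3,5},{2},{4,6}}
  round 2: {{0},{1,3},{2},{4},{5},{6}}
stable after 3 split(s): 6 block(s)
[3]={1,3}  [1]={1,3}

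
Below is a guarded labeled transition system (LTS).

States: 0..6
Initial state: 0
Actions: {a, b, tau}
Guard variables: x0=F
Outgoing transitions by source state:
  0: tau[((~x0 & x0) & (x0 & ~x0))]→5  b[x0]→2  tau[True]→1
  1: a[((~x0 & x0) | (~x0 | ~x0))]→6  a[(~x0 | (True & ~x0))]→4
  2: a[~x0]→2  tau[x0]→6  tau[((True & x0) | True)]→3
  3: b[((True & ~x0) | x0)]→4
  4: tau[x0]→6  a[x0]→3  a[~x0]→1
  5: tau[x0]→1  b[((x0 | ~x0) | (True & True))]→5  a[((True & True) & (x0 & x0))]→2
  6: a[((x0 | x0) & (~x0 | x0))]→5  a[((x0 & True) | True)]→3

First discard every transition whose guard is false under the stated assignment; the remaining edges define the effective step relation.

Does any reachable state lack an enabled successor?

Answer: DEADLOCK-FREE

Working:
Reach set: {0,1,3,4,6}
  0: tau→1  [1 exit(s)]
  1: a→4  a→6  [2 exit(s)]
  3: b→4  [1 exit(s)]
  4: a→1  [1 exit(s)]
  6: a→3  [1 exit(s)]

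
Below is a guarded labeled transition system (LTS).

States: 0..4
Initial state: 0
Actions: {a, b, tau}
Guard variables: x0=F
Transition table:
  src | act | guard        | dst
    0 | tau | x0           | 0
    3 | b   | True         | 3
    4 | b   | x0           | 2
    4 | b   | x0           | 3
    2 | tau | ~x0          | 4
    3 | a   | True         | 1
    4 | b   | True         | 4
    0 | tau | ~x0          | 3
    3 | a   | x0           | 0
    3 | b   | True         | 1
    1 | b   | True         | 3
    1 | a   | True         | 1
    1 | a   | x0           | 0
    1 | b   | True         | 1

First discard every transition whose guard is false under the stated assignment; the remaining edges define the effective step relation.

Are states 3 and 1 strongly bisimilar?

Compute ~ classes (split until stable):
  π0 = {{0,1,2,3,4}}
  π1 = {{0,2},{1,3},{4}}
  π2 = {{0},{1,3},{2},{4}}
Fixed point at round 3; 4 class(es).
[3]={1,3}  [1]={1,3}

Answer: BISIMILAR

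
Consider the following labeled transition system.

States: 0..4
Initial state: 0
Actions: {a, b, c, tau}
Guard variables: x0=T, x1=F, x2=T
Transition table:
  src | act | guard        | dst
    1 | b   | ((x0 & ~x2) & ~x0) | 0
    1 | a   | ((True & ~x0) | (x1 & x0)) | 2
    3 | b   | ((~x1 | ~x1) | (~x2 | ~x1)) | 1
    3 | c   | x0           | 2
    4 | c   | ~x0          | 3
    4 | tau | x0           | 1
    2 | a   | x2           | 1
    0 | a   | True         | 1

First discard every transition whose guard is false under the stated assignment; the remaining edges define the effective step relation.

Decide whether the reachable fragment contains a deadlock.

Answer: DEADLOCK at state 1

Analysis:
Reach set: {0,1}
  0: a→1  [1 exit(s)]
  1: ∅  [STUCK]
witness 1: a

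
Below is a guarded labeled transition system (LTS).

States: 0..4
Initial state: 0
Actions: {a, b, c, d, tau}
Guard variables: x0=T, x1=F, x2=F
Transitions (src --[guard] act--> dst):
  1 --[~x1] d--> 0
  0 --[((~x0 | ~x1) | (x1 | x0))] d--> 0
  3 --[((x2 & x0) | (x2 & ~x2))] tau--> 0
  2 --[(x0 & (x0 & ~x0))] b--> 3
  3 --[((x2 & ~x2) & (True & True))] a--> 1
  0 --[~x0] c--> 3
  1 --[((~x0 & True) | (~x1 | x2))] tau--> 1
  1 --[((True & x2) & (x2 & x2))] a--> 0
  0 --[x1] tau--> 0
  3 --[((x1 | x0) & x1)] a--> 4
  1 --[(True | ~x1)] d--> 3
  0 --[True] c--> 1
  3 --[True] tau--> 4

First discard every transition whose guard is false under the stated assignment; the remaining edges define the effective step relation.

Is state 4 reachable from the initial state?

Answer: REACHABLE

Trace:
Guard filter leaves 6 enabled edge(s).
depth 0: {0}
depth 1: {1}  total {0,1}
depth 2: {3}  total {0,1,3}
depth 3: {4}  total {0,1,3,4}
Reach set: {0,1,3,4}
witness 4: c·d·tau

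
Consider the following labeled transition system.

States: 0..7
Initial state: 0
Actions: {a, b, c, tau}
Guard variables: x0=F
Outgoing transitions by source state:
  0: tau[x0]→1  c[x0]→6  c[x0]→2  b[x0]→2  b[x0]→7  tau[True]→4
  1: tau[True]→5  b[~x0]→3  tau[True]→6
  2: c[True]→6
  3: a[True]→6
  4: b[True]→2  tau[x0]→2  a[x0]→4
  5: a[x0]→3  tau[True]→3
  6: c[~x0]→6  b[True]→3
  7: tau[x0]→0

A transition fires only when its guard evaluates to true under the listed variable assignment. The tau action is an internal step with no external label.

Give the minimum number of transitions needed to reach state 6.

Breadth-first toward 6:
  Layer 0: {0}
  Layer 1: {4}
  Layer 2: {2}
  Layer 3: {6}
depth(6)=3, e.g. tau·b·c

Answer: 3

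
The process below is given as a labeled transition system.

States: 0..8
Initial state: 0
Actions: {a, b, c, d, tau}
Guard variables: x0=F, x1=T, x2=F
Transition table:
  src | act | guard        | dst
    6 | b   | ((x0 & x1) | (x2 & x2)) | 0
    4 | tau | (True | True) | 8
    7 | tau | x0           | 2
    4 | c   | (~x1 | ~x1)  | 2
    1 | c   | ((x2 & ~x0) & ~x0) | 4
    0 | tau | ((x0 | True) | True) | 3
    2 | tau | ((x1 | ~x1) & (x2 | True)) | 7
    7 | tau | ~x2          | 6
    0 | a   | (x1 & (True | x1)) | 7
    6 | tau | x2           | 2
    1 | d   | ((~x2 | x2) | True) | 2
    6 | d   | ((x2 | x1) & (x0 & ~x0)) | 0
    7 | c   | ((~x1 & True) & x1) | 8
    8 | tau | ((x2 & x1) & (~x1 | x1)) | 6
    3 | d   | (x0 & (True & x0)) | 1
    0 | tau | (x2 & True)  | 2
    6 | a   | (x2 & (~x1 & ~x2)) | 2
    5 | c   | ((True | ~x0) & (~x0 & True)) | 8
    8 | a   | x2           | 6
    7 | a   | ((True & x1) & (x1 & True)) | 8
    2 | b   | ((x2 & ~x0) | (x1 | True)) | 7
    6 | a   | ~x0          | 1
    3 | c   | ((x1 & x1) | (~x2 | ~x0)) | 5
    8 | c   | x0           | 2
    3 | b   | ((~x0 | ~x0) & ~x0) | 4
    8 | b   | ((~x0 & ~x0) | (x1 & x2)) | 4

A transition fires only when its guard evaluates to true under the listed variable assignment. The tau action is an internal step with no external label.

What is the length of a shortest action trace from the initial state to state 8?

Answer: 2

Trace:
Breadth-first toward 8:
  L0 = {0}
  L1 = {3,7}
  L2 = {4,5,6,8}
8 enters at depth 2; path a·a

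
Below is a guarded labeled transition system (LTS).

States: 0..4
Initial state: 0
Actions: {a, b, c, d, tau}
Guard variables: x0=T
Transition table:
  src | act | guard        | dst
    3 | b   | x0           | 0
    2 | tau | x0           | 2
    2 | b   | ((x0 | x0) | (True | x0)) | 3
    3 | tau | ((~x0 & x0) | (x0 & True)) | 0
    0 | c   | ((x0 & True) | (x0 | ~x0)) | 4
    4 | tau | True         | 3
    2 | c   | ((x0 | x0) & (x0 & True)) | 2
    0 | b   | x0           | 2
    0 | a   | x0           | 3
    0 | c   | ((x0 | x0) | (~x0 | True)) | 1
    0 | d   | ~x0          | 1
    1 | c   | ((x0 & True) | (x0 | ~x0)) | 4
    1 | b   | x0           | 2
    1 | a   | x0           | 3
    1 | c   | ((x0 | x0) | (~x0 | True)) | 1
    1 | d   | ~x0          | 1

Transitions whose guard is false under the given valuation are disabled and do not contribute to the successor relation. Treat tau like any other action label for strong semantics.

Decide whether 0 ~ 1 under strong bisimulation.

Refine partition for ~:
  round 0: {{0,1,2,3,4}}
  round 1: {{0,1},{2},{3},{4}}
4 equivalence class(es) (converged in 2)
class of 0: {0,1}; class of 1: {0,1}

Answer: BISIMILAR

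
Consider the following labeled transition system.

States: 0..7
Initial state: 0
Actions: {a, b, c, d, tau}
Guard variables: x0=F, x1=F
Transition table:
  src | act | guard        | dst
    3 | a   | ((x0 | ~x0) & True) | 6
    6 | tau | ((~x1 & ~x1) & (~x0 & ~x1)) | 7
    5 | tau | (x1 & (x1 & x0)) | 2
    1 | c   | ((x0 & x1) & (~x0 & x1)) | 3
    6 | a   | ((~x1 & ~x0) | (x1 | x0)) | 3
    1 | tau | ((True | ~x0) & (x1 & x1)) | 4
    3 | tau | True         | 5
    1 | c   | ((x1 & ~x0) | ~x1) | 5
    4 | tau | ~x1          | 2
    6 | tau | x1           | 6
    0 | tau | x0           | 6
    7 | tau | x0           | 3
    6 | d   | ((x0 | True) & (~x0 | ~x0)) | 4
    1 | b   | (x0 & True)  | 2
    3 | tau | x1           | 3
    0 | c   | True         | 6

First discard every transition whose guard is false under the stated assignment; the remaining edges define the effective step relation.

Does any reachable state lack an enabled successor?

Answer: DEADLOCK at state 2

Analysis:
R = {0,2,3,4,5,6,7}
  0: c→6  [1 exit(s)]
  2: ∅  [deadlock]
  3: a→6  tau→5  [2 exit(s)]
  4: tau→2  [1 exit(s)]
  5: ∅  [deadlock]
  6: a→3  d→4  tau→7  [3 exit(s)]
  7: ∅  [deadlock]
witness 2: c·d·tau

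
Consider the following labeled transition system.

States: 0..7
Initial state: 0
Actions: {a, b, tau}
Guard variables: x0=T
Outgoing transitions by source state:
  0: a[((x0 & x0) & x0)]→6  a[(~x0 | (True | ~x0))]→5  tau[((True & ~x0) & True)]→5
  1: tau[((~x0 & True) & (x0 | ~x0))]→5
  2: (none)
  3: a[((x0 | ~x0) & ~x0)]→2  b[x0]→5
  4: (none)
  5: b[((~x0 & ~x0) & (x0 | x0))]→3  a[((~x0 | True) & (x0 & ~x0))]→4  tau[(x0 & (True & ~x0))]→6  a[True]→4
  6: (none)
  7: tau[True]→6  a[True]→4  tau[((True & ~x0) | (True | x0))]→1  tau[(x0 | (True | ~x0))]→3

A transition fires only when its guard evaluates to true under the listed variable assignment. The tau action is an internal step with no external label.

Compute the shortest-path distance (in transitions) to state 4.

Layered search for 4:
  Layer 0: {0}
  Layer 1: {5,6}
  Layer 2: {4}
first hit 4 at d=2 via a·a

Answer: 2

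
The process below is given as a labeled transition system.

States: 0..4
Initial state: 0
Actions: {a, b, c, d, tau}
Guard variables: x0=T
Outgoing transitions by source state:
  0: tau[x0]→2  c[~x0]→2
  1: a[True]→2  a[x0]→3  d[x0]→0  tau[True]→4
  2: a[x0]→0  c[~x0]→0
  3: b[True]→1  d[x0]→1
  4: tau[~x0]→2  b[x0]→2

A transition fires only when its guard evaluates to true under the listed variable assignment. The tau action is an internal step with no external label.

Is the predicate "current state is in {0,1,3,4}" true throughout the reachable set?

Answer: INVARIANT VIOLATED at state 2

Working:
Inv-set: {0,1,3,4}
Reach set: {0,2}
  0: ok
  2: outside
counterexample path to 2: tau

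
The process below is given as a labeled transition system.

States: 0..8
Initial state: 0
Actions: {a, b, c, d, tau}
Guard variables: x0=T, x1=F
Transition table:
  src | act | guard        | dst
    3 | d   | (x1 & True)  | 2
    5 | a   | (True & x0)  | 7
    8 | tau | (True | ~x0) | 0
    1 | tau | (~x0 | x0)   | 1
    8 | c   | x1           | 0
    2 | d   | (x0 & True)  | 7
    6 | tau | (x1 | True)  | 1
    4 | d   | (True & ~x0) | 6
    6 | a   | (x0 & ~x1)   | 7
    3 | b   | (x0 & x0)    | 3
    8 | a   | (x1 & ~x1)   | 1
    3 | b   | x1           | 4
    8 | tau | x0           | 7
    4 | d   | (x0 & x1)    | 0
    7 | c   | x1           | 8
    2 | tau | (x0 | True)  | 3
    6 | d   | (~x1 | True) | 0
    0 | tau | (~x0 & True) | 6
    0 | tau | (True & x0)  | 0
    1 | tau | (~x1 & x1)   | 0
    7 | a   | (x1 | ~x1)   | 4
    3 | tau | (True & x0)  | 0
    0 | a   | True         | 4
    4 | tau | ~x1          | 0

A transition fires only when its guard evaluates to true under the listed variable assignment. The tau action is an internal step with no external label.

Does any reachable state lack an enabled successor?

R = {0,4}
  0: a→4  tau→0  [deg 2]
  4: tau→0  [deg 1]

Answer: DEADLOCK-FREE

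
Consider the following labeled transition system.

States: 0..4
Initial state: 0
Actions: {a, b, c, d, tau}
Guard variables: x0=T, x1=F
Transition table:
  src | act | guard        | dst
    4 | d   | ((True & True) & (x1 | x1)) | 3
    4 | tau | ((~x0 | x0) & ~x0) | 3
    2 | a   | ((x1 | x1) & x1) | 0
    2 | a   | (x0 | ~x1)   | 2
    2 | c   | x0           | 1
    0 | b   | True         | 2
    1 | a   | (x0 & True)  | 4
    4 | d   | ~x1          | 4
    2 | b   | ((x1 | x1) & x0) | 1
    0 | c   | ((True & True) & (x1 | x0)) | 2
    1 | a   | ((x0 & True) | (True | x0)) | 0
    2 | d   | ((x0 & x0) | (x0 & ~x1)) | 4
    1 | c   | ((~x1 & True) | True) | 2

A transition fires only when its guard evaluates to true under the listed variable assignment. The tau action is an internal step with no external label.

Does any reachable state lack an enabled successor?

Answer: DEADLOCK-FREE

Working:
Reach set: {0,1,2,4}
  0: b→2  c→2  [2 out]
  1: a→0  a→4  c→2  [3 out]
  2: a→2  c→1  d→4  [3 out]
  4: d→4  [1 out]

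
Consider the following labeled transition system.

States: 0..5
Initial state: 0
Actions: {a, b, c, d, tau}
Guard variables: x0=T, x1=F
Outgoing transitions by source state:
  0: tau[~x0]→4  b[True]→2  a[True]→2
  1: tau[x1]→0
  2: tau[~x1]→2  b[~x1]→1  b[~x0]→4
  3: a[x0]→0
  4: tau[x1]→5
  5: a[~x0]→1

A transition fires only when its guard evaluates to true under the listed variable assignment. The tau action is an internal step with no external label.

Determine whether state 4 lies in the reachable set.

5 transition(s) survive guard evaluation.
Layer 0: {0}
Layer 1: {2}  now seen {0,2}
Layer 2: {1}  now seen {0,1,2}
R = {0,1,2}

Answer: UNREACHABLE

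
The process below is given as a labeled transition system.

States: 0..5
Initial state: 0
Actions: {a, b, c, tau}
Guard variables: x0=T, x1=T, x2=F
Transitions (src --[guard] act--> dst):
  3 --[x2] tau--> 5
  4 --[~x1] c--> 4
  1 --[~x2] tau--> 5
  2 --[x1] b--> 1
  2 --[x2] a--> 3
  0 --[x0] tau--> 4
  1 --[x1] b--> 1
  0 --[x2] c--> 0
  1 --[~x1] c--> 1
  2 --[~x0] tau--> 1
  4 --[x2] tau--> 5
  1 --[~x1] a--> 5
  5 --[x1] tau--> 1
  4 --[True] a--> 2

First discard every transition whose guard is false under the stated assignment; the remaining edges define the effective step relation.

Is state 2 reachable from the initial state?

Answer: REACHABLE

Analysis:
Guard filter leaves 6 enabled edge(s).
Layer 0: {0}
Layer 1: {4}  cumulative {0,4}
Layer 2: {2}  cumulative {0,2,4}
Layer 3: {1}  cumulative {0,1,2,4}
Layer 4: {5}  cumulative {0,1,2,4,5}
Reachable = {0,1,2,4,5}
witness 2: tau·a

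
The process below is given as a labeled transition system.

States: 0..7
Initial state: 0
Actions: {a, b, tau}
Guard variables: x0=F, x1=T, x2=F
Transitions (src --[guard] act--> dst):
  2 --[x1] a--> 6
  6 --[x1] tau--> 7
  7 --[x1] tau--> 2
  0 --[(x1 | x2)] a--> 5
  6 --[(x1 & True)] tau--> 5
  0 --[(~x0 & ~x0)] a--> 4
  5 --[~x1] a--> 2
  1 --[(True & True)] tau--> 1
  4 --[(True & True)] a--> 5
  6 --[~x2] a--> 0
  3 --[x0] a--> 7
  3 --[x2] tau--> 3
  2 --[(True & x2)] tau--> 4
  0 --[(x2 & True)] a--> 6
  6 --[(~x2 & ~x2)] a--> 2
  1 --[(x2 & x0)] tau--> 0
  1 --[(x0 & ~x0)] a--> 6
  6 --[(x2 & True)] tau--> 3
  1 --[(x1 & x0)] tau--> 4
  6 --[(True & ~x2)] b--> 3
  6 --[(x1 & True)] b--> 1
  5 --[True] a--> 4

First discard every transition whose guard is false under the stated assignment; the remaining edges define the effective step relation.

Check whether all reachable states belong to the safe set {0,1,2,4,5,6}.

Answer: INVARIANT HOLDS

Analysis:
Safe = {0,1,2,4,5,6}
Reach set: {0,4,5}
  0: ✓
  4: ✓
  5: ✓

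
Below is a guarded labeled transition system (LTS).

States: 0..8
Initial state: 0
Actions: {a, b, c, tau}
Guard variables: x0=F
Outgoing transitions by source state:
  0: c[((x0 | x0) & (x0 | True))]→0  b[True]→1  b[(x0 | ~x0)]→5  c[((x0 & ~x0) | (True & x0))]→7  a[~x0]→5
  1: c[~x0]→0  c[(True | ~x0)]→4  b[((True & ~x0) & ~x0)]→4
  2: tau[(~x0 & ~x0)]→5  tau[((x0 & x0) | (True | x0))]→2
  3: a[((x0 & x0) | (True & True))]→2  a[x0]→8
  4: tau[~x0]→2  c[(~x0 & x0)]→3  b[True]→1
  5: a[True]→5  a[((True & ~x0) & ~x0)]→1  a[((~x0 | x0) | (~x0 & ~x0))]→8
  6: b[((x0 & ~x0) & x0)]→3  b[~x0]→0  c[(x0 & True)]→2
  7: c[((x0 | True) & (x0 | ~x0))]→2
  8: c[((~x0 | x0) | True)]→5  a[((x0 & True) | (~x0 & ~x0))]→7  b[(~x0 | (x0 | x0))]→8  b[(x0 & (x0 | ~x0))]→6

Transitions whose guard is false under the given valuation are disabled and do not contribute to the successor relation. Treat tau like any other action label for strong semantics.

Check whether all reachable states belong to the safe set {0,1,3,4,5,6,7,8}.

Answer: INVARIANT VIOLATED at state 2

Working:
Allowed set {0,1,3,4,5,6,7,8}
Reachable = {0,1,2,4,5,7,8}
  0: ✓
  1: ✓
  2: ✗ unsafe
  4: ✓
  5: ✓
  7: ✓
  8: ✓
witness against invariant: b·c·tau → 2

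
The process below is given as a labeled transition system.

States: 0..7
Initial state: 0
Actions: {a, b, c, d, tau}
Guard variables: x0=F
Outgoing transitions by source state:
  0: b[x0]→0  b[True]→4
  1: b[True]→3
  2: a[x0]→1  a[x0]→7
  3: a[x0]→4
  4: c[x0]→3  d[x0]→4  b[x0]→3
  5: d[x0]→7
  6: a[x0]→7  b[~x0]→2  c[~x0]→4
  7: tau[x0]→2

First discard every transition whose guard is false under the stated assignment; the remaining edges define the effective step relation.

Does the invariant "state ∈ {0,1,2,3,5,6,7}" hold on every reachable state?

Answer: INVARIANT VIOLATED at state 4

Analysis:
Inv-set: {0,1,2,3,5,6,7}
R = {0,4}
  0: ✓
  4: VIOLATES
reach 4 via b — violates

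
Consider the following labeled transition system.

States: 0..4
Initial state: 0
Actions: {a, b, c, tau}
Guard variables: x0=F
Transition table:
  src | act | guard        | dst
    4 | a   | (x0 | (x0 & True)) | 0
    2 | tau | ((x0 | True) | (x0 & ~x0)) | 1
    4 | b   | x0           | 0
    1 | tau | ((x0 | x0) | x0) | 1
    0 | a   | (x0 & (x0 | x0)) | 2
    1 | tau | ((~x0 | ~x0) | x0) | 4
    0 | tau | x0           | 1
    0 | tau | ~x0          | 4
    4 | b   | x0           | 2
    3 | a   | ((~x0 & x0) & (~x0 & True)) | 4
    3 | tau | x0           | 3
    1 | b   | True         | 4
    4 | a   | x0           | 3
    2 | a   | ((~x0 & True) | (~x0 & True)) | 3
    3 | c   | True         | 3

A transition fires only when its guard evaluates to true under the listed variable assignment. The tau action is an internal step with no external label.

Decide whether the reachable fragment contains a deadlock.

Reach set: {0,4}
  0: tau→4  [1 exit(s)]
  4: ∅  [deadlock]
trace reaching 4: tau

Answer: DEADLOCK at state 4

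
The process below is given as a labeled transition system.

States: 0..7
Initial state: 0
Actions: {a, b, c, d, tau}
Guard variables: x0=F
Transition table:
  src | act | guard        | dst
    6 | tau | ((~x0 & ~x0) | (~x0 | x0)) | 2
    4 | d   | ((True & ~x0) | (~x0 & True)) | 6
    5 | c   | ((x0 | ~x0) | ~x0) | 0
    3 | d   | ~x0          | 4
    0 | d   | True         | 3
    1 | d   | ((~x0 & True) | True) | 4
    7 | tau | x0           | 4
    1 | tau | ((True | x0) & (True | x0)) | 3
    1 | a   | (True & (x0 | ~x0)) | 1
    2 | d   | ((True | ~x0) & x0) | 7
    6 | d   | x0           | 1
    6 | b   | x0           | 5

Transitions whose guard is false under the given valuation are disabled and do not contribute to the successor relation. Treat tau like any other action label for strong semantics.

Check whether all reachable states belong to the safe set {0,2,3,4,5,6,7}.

Allowed set {0,2,3,4,5,6,7}
Reachable = {0,2,3,4,6}
  0: ✓
  2: ✓
  3: ✓
  4: ✓
  6: ✓

Answer: INVARIANT HOLDS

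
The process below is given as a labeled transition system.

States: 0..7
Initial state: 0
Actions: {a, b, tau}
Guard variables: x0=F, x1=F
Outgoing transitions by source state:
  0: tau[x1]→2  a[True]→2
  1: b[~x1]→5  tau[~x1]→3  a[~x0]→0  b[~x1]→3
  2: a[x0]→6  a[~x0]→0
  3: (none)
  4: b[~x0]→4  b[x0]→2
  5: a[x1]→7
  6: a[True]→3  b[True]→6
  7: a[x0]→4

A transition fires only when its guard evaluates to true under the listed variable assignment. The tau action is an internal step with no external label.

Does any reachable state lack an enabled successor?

Reach set: {0,2}
  0: a→2  [1 exit(s)]
  2: a→0  [1 exit(s)]

Answer: DEADLOCK-FREE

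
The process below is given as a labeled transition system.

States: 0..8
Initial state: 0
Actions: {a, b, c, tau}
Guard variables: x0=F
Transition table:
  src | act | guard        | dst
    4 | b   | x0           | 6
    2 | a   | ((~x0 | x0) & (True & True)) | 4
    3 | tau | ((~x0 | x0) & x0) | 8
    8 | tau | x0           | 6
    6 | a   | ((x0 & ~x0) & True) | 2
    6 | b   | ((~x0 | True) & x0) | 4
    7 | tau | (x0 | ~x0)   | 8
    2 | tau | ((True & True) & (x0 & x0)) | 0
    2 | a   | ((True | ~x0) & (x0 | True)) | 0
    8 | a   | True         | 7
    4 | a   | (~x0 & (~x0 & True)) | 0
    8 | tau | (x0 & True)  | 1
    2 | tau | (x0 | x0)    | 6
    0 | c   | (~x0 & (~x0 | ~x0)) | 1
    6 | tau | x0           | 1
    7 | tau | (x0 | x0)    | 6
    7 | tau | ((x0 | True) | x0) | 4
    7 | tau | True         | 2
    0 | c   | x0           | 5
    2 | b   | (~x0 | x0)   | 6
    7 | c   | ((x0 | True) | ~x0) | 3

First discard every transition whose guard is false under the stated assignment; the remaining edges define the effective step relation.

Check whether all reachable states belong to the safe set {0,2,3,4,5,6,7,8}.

Inv-set: {0,2,3,4,5,6,7,8}
R = {0,1}
  0: ✓
  1: VIOLATES
counterexample path to 1: c

Answer: INVARIANT VIOLATED at state 1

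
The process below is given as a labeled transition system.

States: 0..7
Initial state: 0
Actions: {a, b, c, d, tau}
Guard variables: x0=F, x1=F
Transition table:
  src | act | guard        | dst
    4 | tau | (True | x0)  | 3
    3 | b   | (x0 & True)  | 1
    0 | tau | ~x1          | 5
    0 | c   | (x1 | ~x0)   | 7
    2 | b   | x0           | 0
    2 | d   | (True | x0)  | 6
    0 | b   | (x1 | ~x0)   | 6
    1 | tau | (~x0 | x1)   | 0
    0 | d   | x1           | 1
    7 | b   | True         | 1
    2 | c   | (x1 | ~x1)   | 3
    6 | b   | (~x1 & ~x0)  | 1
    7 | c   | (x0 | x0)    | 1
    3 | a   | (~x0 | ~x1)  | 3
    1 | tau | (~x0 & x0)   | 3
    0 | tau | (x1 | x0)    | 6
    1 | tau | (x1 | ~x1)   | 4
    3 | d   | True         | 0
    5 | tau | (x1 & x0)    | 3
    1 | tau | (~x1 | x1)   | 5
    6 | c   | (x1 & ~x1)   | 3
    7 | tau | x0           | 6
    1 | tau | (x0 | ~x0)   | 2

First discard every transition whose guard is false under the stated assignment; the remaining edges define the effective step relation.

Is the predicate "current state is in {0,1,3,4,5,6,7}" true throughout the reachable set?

Allowed set {0,1,3,4,5,6,7}
Reachable = {0,1,2,3,4,5,6,7}
  0: ok
  1: ok
  2: VIOLATES
  3: ok
  4: ok
  5: ok
  6: ok
  7: ok
counterexample path to 2: c·b·tau

Answer: INVARIANT VIOLATED at state 2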